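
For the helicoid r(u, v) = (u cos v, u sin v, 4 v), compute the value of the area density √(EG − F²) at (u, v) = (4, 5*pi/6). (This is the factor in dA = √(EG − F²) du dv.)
√(EG − F²)|_{(4, 5*pi/6)} = 4*sqrt(2)

E = 1, F = 0, G = u^2 + 16, so EG − F² = u^2 + 16. Taking the positive square root: √(EG − F²) = sqrt(u^2 + 16). At (u, v) = (4, 5*pi/6): 4*sqrt(2).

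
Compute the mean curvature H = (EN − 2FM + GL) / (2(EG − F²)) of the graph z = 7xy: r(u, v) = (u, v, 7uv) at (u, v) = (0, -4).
H = 0

With E = 49*v^2 + 1, F = 49*u*v, G = 49*u^2 + 1, L = 0, M = 7/sqrt(49*u^2 + 49*v^2 + 1), N = 0, assemble
  H = (EN − 2FM + GL) / (2(EG − F²)) = -343*u*v/(49*u^2 + 49*v^2 + 1)^(3/2).
At (u, v) = (0, -4): H = 0.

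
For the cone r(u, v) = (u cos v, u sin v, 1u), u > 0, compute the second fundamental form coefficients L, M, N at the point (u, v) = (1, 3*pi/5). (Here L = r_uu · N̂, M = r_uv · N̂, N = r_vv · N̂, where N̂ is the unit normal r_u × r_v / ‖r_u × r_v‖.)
L = 0;  M = 0;  N = sqrt(2)/2

Compute the unit normal N̂(u, v) = (-sqrt(2)*u*cos(v)/(2*Abs(u)), -sqrt(2)*u*sin(v)/(2*Abs(u)), sqrt(2)*u/(2*Abs(u))), and the second partials r_uu, r_uv, r_vv. Take dot products:
  L(u, v) = r_uu · N̂ = 0,
  M(u, v) = r_uv · N̂ = 0,
  N(u, v) = r_vv · N̂ = sqrt(2)*u^2/(2*Abs(u)).
Evaluating at (u, v) = (1, 3*pi/5):
  L = 0, M = 0, N = sqrt(2)/2.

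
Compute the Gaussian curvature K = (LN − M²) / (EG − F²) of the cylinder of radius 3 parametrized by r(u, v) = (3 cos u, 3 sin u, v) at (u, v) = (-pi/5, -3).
K = 0

Coefficients of the first fundamental form: E = 9, F = 0, G = 1.
Coefficients of the second fundamental form: L = -3, M = 0, N = 0.
Assemble K = (LN − M²)/(EG − F²) = 0. At (u, v) = (-pi/5, -3): K = 0.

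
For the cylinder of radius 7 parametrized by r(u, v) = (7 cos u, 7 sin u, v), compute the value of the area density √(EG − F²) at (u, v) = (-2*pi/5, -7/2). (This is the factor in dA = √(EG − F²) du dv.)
√(EG − F²)|_{(-2*pi/5, -7/2)} = 7

E = 49, F = 0, G = 1, so EG − F² = 49. Taking the positive square root: √(EG − F²) = 7. At (u, v) = (-2*pi/5, -7/2): 7.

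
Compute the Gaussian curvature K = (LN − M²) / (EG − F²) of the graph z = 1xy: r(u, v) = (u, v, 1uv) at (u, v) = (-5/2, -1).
K = -16/1089

Coefficients of the first fundamental form: E = v^2 + 1, F = u*v, G = u^2 + 1.
Coefficients of the second fundamental form: L = 0, M = 1/sqrt(u^2 + v^2 + 1), N = 0.
Assemble K = (LN − M²)/(EG − F²) = 1/((u^2*v^2 - (u^2 + 1)*(v^2 + 1))*(u^2 + v^2 + 1)). At (u, v) = (-5/2, -1): K = -16/1089.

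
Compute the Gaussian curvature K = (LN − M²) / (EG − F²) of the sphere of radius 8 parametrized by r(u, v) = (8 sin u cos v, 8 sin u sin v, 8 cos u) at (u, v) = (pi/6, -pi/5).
K = 1/64

Coefficients of the first fundamental form: E = 64, F = 0, G = 64*sin(u)^2.
Coefficients of the second fundamental form: L = -8*sin(u)/Abs(sin(u)), M = 0, N = -8*sin(u)^3/Abs(sin(u)).
Assemble K = (LN − M²)/(EG − F²) = 1/64. At (u, v) = (pi/6, -pi/5): K = 1/64.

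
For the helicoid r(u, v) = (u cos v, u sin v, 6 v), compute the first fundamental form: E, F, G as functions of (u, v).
E = 1;  F = 0;  G = u^2 + 36

Compute partials: r_u = (cos(v), sin(v), 0), r_v = (-u*sin(v), u*cos(v), 6). Then
  E = r_u · r_u = 1,
  F = r_u · r_v = 0,
  G = r_v · r_v = u^2 + 36.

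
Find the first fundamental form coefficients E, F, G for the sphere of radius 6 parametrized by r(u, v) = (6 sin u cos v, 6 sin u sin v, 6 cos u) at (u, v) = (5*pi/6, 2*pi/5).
E = 36;  F = 0;  G = 9

Partials: r_u = (6*cos(u)*cos(v), 6*sin(v)*cos(u), -6*sin(u)), r_v = (-6*sin(u)*sin(v), 6*sin(u)*cos(v), 0). As functions of (u, v):
  E = r_u · r_u = 36,
  F = r_u · r_v = 0,
  G = r_v · r_v = 36*sin(u)^2.
Evaluating at (u, v) = (5*pi/6, 2*pi/5): E = 36, F = 0, G = 9.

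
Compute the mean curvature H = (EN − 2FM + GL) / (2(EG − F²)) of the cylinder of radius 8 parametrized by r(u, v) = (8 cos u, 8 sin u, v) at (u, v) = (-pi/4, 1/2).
H = -1/16

With E = 64, F = 0, G = 1, L = -8, M = 0, N = 0, assemble
  H = (EN − 2FM + GL) / (2(EG − F²)) = -1/16.
At (u, v) = (-pi/4, 1/2): H = -1/16.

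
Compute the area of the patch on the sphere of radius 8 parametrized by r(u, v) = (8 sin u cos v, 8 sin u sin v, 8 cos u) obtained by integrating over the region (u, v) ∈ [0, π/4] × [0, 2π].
Area = 64*pi*(2 - sqrt(2))

Area = ∫∫ √(EG − F²) du dv with √(EG − F²) = 64*Abs(sin(u)). Integrating over [0, π/4] × [0, 2π] gives 64*pi*(2 - sqrt(2)).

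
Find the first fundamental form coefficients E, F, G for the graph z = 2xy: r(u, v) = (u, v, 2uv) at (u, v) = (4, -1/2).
E = 2;  F = -8;  G = 65

Partials: r_u = (1, 0, 2*v), r_v = (0, 1, 2*u). As functions of (u, v):
  E = r_u · r_u = 4*v^2 + 1,
  F = r_u · r_v = 4*u*v,
  G = r_v · r_v = 4*u^2 + 1.
Evaluating at (u, v) = (4, -1/2): E = 2, F = -8, G = 65.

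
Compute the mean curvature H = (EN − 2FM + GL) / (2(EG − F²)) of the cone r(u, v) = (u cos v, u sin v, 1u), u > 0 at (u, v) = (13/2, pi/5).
H = sqrt(2)/26

With E = 2, F = 0, G = u^2, L = 0, M = 0, N = sqrt(2)*u^2/(2*Abs(u)), assemble
  H = (EN − 2FM + GL) / (2(EG − F²)) = sqrt(2)/(4*Abs(u)).
At (u, v) = (13/2, pi/5): H = sqrt(2)/26.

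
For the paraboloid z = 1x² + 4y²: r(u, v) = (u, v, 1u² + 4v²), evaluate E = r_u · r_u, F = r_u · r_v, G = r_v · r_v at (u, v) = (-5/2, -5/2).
E = 26;  F = 100;  G = 401

Partials: r_u = (1, 0, 2*u), r_v = (0, 1, 8*v). As functions of (u, v):
  E = r_u · r_u = 4*u^2 + 1,
  F = r_u · r_v = 16*u*v,
  G = r_v · r_v = 64*v^2 + 1.
Evaluating at (u, v) = (-5/2, -5/2): E = 26, F = 100, G = 401.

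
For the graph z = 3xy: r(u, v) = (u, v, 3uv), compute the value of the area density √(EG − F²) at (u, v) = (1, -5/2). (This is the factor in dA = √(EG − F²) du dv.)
√(EG − F²)|_{(1, -5/2)} = sqrt(265)/2

E = 9*v^2 + 1, F = 9*u*v, G = 9*u^2 + 1, so EG − F² = 9*u^2 + 9*v^2 + 1. Taking the positive square root: √(EG − F²) = sqrt(9*u^2 + 9*v^2 + 1). At (u, v) = (1, -5/2): sqrt(265)/2.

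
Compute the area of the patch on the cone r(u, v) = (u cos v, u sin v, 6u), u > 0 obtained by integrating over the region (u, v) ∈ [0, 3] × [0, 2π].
Area = 9*sqrt(37)*pi

Area = ∫∫ √(EG − F²) du dv with √(EG − F²) = sqrt(37)*Abs(u). Integrating over [0, 3] × [0, 2π] gives 9*sqrt(37)*pi.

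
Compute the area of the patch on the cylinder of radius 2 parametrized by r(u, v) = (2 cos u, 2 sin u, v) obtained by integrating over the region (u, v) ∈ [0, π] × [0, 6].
Area = 12*pi

Area = ∫∫ √(EG − F²) du dv with √(EG − F²) = 2. Integrating over [0, π] × [0, 6] gives 12*pi.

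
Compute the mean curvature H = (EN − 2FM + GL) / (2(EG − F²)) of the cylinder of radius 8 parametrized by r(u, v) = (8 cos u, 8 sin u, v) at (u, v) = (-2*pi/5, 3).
H = -1/16

With E = 64, F = 0, G = 1, L = -8, M = 0, N = 0, assemble
  H = (EN − 2FM + GL) / (2(EG − F²)) = -1/16.
At (u, v) = (-2*pi/5, 3): H = -1/16.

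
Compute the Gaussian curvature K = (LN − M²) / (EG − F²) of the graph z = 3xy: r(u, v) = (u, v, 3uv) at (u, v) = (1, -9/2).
K = -144/591361

Coefficients of the first fundamental form: E = 9*v^2 + 1, F = 9*u*v, G = 9*u^2 + 1.
Coefficients of the second fundamental form: L = 0, M = 3/sqrt(9*u^2 + 9*v^2 + 1), N = 0.
Assemble K = (LN − M²)/(EG − F²) = -9/(81*u^4 + 162*u^2*v^2 + 18*u^2 + 81*v^4 + 18*v^2 + 1). At (u, v) = (1, -9/2): K = -144/591361.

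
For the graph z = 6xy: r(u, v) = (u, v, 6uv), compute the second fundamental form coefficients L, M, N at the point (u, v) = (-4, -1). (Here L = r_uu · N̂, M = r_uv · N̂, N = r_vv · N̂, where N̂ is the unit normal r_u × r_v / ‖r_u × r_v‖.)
L = 0;  M = 6*sqrt(613)/613;  N = 0

Compute the unit normal N̂(u, v) = (-6*v/sqrt(36*u^2 + 36*v^2 + 1), -6*u/sqrt(36*u^2 + 36*v^2 + 1), 1/sqrt(36*u^2 + 36*v^2 + 1)), and the second partials r_uu, r_uv, r_vv. Take dot products:
  L(u, v) = r_uu · N̂ = 0,
  M(u, v) = r_uv · N̂ = 6/sqrt(36*u^2 + 36*v^2 + 1),
  N(u, v) = r_vv · N̂ = 0.
Evaluating at (u, v) = (-4, -1):
  L = 0, M = 6*sqrt(613)/613, N = 0.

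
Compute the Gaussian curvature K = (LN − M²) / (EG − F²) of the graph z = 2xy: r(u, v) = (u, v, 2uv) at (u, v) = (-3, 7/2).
K = -1/1849

Coefficients of the first fundamental form: E = 4*v^2 + 1, F = 4*u*v, G = 4*u^2 + 1.
Coefficients of the second fundamental form: L = 0, M = 2/sqrt(4*u^2 + 4*v^2 + 1), N = 0.
Assemble K = (LN − M²)/(EG − F²) = -4/(16*u^4 + 32*u^2*v^2 + 8*u^2 + 16*v^4 + 8*v^2 + 1). At (u, v) = (-3, 7/2): K = -1/1849.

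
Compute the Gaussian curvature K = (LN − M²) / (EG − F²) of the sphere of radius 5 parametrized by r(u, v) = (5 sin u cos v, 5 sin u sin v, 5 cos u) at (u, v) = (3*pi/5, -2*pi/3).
K = 1/25

Coefficients of the first fundamental form: E = 25, F = 0, G = 25*sin(u)^2.
Coefficients of the second fundamental form: L = -5*sin(u)/Abs(sin(u)), M = 0, N = -5*sin(u)^3/Abs(sin(u)).
Assemble K = (LN − M²)/(EG − F²) = 1/25. At (u, v) = (3*pi/5, -2*pi/3): K = 1/25.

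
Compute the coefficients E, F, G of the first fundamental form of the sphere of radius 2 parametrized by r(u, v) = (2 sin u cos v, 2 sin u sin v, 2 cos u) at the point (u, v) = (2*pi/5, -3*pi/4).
E = 4;  F = 0;  G = sqrt(5)/2 + 5/2

Partials: r_u = (2*cos(u)*cos(v), 2*sin(v)*cos(u), -2*sin(u)), r_v = (-2*sin(u)*sin(v), 2*sin(u)*cos(v), 0). As functions of (u, v):
  E = r_u · r_u = 4,
  F = r_u · r_v = 0,
  G = r_v · r_v = 4*sin(u)^2.
Evaluating at (u, v) = (2*pi/5, -3*pi/4): E = 4, F = 0, G = sqrt(5)/2 + 5/2.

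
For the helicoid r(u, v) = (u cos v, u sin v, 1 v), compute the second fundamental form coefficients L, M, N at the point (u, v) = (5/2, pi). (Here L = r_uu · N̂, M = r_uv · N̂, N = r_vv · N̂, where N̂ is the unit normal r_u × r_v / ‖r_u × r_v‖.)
L = 0;  M = -2*sqrt(29)/29;  N = 0

Compute the unit normal N̂(u, v) = (sin(v)/sqrt(u^2 + 1), -cos(v)/sqrt(u^2 + 1), u/sqrt(u^2 + 1)), and the second partials r_uu, r_uv, r_vv. Take dot products:
  L(u, v) = r_uu · N̂ = 0,
  M(u, v) = r_uv · N̂ = -1/sqrt(u^2 + 1),
  N(u, v) = r_vv · N̂ = 0.
Evaluating at (u, v) = (5/2, pi):
  L = 0, M = -2*sqrt(29)/29, N = 0.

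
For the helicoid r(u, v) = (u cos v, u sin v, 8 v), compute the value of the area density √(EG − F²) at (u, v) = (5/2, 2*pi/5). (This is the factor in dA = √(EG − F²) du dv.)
√(EG − F²)|_{(5/2, 2*pi/5)} = sqrt(281)/2

E = 1, F = 0, G = u^2 + 64, so EG − F² = u^2 + 64. Taking the positive square root: √(EG − F²) = sqrt(u^2 + 64). At (u, v) = (5/2, 2*pi/5): sqrt(281)/2.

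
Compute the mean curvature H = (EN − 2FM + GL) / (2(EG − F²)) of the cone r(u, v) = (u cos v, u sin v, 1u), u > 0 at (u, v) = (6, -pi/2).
H = sqrt(2)/24

With E = 2, F = 0, G = u^2, L = 0, M = 0, N = sqrt(2)*u^2/(2*Abs(u)), assemble
  H = (EN − 2FM + GL) / (2(EG − F²)) = sqrt(2)/(4*Abs(u)).
At (u, v) = (6, -pi/2): H = sqrt(2)/24.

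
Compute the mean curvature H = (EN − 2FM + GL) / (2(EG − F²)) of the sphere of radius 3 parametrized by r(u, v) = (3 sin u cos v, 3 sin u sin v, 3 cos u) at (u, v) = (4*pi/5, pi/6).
H = -1/3

With E = 9, F = 0, G = 9*sin(u)^2, L = -3*sin(u)/Abs(sin(u)), M = 0, N = -3*sin(u)^3/Abs(sin(u)), assemble
  H = (EN − 2FM + GL) / (2(EG − F²)) = -sin(u)/(3*Abs(sin(u))).
At (u, v) = (4*pi/5, pi/6): H = -1/3.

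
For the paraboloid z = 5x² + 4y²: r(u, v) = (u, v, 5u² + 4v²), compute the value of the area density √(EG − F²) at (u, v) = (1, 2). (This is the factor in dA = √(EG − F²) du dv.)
√(EG − F²)|_{(1, 2)} = sqrt(357)

E = 100*u^2 + 1, F = 80*u*v, G = 64*v^2 + 1, so EG − F² = 100*u^2 + 64*v^2 + 1. Taking the positive square root: √(EG − F²) = sqrt(100*u^2 + 64*v^2 + 1). At (u, v) = (1, 2): sqrt(357).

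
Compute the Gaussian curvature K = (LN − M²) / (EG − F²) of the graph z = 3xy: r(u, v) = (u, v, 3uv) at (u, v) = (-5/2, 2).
K = -144/139129

Coefficients of the first fundamental form: E = 9*v^2 + 1, F = 9*u*v, G = 9*u^2 + 1.
Coefficients of the second fundamental form: L = 0, M = 3/sqrt(9*u^2 + 9*v^2 + 1), N = 0.
Assemble K = (LN − M²)/(EG − F²) = -9/(81*u^4 + 162*u^2*v^2 + 18*u^2 + 81*v^4 + 18*v^2 + 1). At (u, v) = (-5/2, 2): K = -144/139129.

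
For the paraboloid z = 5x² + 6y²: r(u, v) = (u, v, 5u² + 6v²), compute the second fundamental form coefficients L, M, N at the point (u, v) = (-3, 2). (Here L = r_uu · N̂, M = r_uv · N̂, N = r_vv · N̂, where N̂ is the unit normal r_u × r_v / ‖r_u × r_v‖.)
L = 10*sqrt(1477)/1477;  M = 0;  N = 12*sqrt(1477)/1477

Compute the unit normal N̂(u, v) = (-10*u/sqrt(100*u^2 + 144*v^2 + 1), -12*v/sqrt(100*u^2 + 144*v^2 + 1), 1/sqrt(100*u^2 + 144*v^2 + 1)), and the second partials r_uu, r_uv, r_vv. Take dot products:
  L(u, v) = r_uu · N̂ = 10/sqrt(100*u^2 + 144*v^2 + 1),
  M(u, v) = r_uv · N̂ = 0,
  N(u, v) = r_vv · N̂ = 12/sqrt(100*u^2 + 144*v^2 + 1).
Evaluating at (u, v) = (-3, 2):
  L = 10*sqrt(1477)/1477, M = 0, N = 12*sqrt(1477)/1477.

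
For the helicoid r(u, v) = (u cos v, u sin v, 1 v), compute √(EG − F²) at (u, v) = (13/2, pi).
√(EG − F²)|_{(13/2, pi)} = sqrt(173)/2

E = 1, F = 0, G = u^2 + 1; EG − F² = u^2 + 1; √(EG − F²) = sqrt(u^2 + 1). At the given point: sqrt(173)/2.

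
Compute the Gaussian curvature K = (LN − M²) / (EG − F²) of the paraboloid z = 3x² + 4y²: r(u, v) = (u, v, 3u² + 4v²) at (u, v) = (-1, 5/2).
K = 48/190969

Coefficients of the first fundamental form: E = 36*u^2 + 1, F = 48*u*v, G = 64*v^2 + 1.
Coefficients of the second fundamental form: L = 6/sqrt(36*u^2 + 64*v^2 + 1), M = 0, N = 8/sqrt(36*u^2 + 64*v^2 + 1).
Assemble K = (LN − M²)/(EG − F²) = 48/(1296*u^4 + 4608*u^2*v^2 + 72*u^2 + 4096*v^4 + 128*v^2 + 1). At (u, v) = (-1, 5/2): K = 48/190969.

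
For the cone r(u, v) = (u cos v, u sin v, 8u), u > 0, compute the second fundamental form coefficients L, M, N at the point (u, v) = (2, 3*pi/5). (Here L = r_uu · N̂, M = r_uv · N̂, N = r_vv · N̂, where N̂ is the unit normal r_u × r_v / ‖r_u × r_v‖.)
L = 0;  M = 0;  N = 16*sqrt(65)/65

Compute the unit normal N̂(u, v) = (-8*sqrt(65)*u*cos(v)/(65*Abs(u)), -8*sqrt(65)*u*sin(v)/(65*Abs(u)), sqrt(65)*u/(65*Abs(u))), and the second partials r_uu, r_uv, r_vv. Take dot products:
  L(u, v) = r_uu · N̂ = 0,
  M(u, v) = r_uv · N̂ = 0,
  N(u, v) = r_vv · N̂ = 8*sqrt(65)*u^2/(65*Abs(u)).
Evaluating at (u, v) = (2, 3*pi/5):
  L = 0, M = 0, N = 16*sqrt(65)/65.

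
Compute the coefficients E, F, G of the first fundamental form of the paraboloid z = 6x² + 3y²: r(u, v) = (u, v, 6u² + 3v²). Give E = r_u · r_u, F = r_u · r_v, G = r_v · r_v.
E = 144*u^2 + 1;  F = 72*u*v;  G = 36*v^2 + 1

Compute partials: r_u = (1, 0, 12*u), r_v = (0, 1, 6*v). Then
  E = r_u · r_u = 144*u^2 + 1,
  F = r_u · r_v = 72*u*v,
  G = r_v · r_v = 36*v^2 + 1.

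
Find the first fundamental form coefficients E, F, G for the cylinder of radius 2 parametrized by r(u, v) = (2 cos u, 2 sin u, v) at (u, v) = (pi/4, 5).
E = 4;  F = 0;  G = 1

Partials: r_u = (-2*sin(u), 2*cos(u), 0), r_v = (0, 0, 1). As functions of (u, v):
  E = r_u · r_u = 4,
  F = r_u · r_v = 0,
  G = r_v · r_v = 1.
Evaluating at (u, v) = (pi/4, 5): E = 4, F = 0, G = 1.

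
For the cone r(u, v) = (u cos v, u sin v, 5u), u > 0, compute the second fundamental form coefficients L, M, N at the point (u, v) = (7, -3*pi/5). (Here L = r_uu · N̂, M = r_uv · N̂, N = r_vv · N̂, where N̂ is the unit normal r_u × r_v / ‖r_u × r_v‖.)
L = 0;  M = 0;  N = 35*sqrt(26)/26

Compute the unit normal N̂(u, v) = (-5*sqrt(26)*u*cos(v)/(26*Abs(u)), -5*sqrt(26)*u*sin(v)/(26*Abs(u)), sqrt(26)*u/(26*Abs(u))), and the second partials r_uu, r_uv, r_vv. Take dot products:
  L(u, v) = r_uu · N̂ = 0,
  M(u, v) = r_uv · N̂ = 0,
  N(u, v) = r_vv · N̂ = 5*sqrt(26)*u^2/(26*Abs(u)).
Evaluating at (u, v) = (7, -3*pi/5):
  L = 0, M = 0, N = 35*sqrt(26)/26.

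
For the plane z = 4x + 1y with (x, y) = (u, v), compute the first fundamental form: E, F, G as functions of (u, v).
E = 17;  F = 4;  G = 2

Compute partials: r_u = (1, 0, 4), r_v = (0, 1, 1). Then
  E = r_u · r_u = 17,
  F = r_u · r_v = 4,
  G = r_v · r_v = 2.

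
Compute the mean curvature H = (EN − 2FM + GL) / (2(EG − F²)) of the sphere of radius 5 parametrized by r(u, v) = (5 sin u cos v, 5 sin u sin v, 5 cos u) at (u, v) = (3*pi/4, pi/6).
H = -1/5

With E = 25, F = 0, G = 25*sin(u)^2, L = -5*sin(u)/Abs(sin(u)), M = 0, N = -5*sin(u)^3/Abs(sin(u)), assemble
  H = (EN − 2FM + GL) / (2(EG − F²)) = -sin(u)/(5*Abs(sin(u))).
At (u, v) = (3*pi/4, pi/6): H = -1/5.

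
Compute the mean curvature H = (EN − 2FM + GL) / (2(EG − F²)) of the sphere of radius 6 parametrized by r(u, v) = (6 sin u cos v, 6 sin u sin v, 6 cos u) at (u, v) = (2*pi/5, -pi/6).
H = -1/6

With E = 36, F = 0, G = 36*sin(u)^2, L = -6*sin(u)/Abs(sin(u)), M = 0, N = -6*sin(u)^3/Abs(sin(u)), assemble
  H = (EN − 2FM + GL) / (2(EG − F²)) = -sin(u)/(6*Abs(sin(u))).
At (u, v) = (2*pi/5, -pi/6): H = -1/6.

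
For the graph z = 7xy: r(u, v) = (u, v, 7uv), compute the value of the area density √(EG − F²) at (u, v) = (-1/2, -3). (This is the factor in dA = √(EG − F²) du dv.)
√(EG − F²)|_{(-1/2, -3)} = sqrt(1817)/2

E = 49*v^2 + 1, F = 49*u*v, G = 49*u^2 + 1, so EG − F² = 49*u^2 + 49*v^2 + 1. Taking the positive square root: √(EG − F²) = sqrt(49*u^2 + 49*v^2 + 1). At (u, v) = (-1/2, -3): sqrt(1817)/2.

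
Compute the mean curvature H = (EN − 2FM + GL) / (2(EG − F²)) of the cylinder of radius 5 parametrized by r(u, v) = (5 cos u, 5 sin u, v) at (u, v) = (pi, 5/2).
H = -1/10

With E = 25, F = 0, G = 1, L = -5, M = 0, N = 0, assemble
  H = (EN − 2FM + GL) / (2(EG − F²)) = -1/10.
At (u, v) = (pi, 5/2): H = -1/10.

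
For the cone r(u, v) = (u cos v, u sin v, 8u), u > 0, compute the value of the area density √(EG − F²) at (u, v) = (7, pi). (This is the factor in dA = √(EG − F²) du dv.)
√(EG − F²)|_{(7, pi)} = 7*sqrt(65)

E = 65, F = 0, G = u^2, so EG − F² = 65*u^2. Taking the positive square root: √(EG − F²) = sqrt(65)*Abs(u). At (u, v) = (7, pi): 7*sqrt(65).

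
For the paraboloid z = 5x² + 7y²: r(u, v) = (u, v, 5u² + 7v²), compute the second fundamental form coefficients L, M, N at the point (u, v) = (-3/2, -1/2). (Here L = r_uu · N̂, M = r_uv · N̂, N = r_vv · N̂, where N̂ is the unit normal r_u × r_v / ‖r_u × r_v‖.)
L = 2*sqrt(11)/11;  M = 0;  N = 14*sqrt(11)/55

Compute the unit normal N̂(u, v) = (-10*u/sqrt(100*u^2 + 196*v^2 + 1), -14*v/sqrt(100*u^2 + 196*v^2 + 1), 1/sqrt(100*u^2 + 196*v^2 + 1)), and the second partials r_uu, r_uv, r_vv. Take dot products:
  L(u, v) = r_uu · N̂ = 10/sqrt(100*u^2 + 196*v^2 + 1),
  M(u, v) = r_uv · N̂ = 0,
  N(u, v) = r_vv · N̂ = 14/sqrt(100*u^2 + 196*v^2 + 1).
Evaluating at (u, v) = (-3/2, -1/2):
  L = 2*sqrt(11)/11, M = 0, N = 14*sqrt(11)/55.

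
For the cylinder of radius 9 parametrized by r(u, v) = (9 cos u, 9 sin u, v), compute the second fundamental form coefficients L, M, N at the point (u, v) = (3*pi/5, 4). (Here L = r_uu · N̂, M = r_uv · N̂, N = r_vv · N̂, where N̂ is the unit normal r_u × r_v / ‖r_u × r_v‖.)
L = -9;  M = 0;  N = 0

Compute the unit normal N̂(u, v) = (cos(u), sin(u), 0), and the second partials r_uu, r_uv, r_vv. Take dot products:
  L(u, v) = r_uu · N̂ = -9,
  M(u, v) = r_uv · N̂ = 0,
  N(u, v) = r_vv · N̂ = 0.
Evaluating at (u, v) = (3*pi/5, 4):
  L = -9, M = 0, N = 0.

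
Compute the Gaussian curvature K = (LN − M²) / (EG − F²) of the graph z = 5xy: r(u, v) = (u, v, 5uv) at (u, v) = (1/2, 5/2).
K = -100/106929

Coefficients of the first fundamental form: E = 25*v^2 + 1, F = 25*u*v, G = 25*u^2 + 1.
Coefficients of the second fundamental form: L = 0, M = 5/sqrt(25*u^2 + 25*v^2 + 1), N = 0.
Assemble K = (LN − M²)/(EG − F²) = -25/(625*u^4 + 1250*u^2*v^2 + 50*u^2 + 625*v^4 + 50*v^2 + 1). At (u, v) = (1/2, 5/2): K = -100/106929.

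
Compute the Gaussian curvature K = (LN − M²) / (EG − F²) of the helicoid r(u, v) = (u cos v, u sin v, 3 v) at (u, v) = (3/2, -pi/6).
K = -16/225

Coefficients of the first fundamental form: E = 1, F = 0, G = u^2 + 9.
Coefficients of the second fundamental form: L = 0, M = -3/sqrt(u^2 + 9), N = 0.
Assemble K = (LN − M²)/(EG − F²) = -9/(u^2 + 9)^2. At (u, v) = (3/2, -pi/6): K = -16/225.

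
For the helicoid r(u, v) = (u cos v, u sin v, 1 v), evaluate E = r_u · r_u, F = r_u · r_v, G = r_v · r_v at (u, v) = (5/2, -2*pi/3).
E = 1;  F = 0;  G = 29/4

Partials: r_u = (cos(v), sin(v), 0), r_v = (-u*sin(v), u*cos(v), 1). As functions of (u, v):
  E = r_u · r_u = 1,
  F = r_u · r_v = 0,
  G = r_v · r_v = u^2 + 1.
Evaluating at (u, v) = (5/2, -2*pi/3): E = 1, F = 0, G = 29/4.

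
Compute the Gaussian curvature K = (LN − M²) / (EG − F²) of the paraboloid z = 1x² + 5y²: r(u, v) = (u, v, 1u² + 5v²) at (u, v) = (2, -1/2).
K = 5/441

Coefficients of the first fundamental form: E = 4*u^2 + 1, F = 20*u*v, G = 100*v^2 + 1.
Coefficients of the second fundamental form: L = 2/sqrt(4*u^2 + 100*v^2 + 1), M = 0, N = 10/sqrt(4*u^2 + 100*v^2 + 1).
Assemble K = (LN − M²)/(EG − F²) = 20/(16*u^4 + 800*u^2*v^2 + 8*u^2 + 10000*v^4 + 200*v^2 + 1). At (u, v) = (2, -1/2): K = 5/441.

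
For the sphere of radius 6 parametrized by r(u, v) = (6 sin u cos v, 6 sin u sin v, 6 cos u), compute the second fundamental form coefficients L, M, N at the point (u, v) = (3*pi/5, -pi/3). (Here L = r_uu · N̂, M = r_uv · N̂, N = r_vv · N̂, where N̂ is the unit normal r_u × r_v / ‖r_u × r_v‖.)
L = -6;  M = 0;  N = -15/4 - 3*sqrt(5)/4

Compute the unit normal N̂(u, v) = (sin(u)^2*cos(v)/Abs(sin(u)), sin(u)^2*sin(v)/Abs(sin(u)), sin(2*u)/(2*Abs(sin(u)))), and the second partials r_uu, r_uv, r_vv. Take dot products:
  L(u, v) = r_uu · N̂ = -6*sin(u)/Abs(sin(u)),
  M(u, v) = r_uv · N̂ = 0,
  N(u, v) = r_vv · N̂ = -6*sin(u)^3/Abs(sin(u)).
Evaluating at (u, v) = (3*pi/5, -pi/3):
  L = -6, M = 0, N = -15/4 - 3*sqrt(5)/4.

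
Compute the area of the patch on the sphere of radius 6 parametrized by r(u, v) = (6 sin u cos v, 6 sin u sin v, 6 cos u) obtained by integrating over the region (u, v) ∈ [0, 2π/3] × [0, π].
Area = 54*pi

Area = ∫∫ √(EG − F²) du dv with √(EG − F²) = 36*Abs(sin(u)). Integrating over [0, 2π/3] × [0, π] gives 54*pi.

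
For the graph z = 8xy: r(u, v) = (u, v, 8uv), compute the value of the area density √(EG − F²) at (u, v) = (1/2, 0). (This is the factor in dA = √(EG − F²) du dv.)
√(EG − F²)|_{(1/2, 0)} = sqrt(17)

E = 64*v^2 + 1, F = 64*u*v, G = 64*u^2 + 1, so EG − F² = 64*u^2 + 64*v^2 + 1. Taking the positive square root: √(EG − F²) = sqrt(64*u^2 + 64*v^2 + 1). At (u, v) = (1/2, 0): sqrt(17).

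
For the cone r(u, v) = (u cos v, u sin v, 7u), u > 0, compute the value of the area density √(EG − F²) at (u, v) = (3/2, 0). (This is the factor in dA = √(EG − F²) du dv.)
√(EG − F²)|_{(3/2, 0)} = 15*sqrt(2)/2

E = 50, F = 0, G = u^2, so EG − F² = 50*u^2. Taking the positive square root: √(EG − F²) = 5*sqrt(2)*Abs(u). At (u, v) = (3/2, 0): 15*sqrt(2)/2.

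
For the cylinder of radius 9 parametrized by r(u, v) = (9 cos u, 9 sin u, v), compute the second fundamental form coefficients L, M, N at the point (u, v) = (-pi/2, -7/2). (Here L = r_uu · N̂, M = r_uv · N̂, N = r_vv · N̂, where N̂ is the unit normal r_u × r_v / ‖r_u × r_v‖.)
L = -9;  M = 0;  N = 0

Compute the unit normal N̂(u, v) = (cos(u), sin(u), 0), and the second partials r_uu, r_uv, r_vv. Take dot products:
  L(u, v) = r_uu · N̂ = -9,
  M(u, v) = r_uv · N̂ = 0,
  N(u, v) = r_vv · N̂ = 0.
Evaluating at (u, v) = (-pi/2, -7/2):
  L = -9, M = 0, N = 0.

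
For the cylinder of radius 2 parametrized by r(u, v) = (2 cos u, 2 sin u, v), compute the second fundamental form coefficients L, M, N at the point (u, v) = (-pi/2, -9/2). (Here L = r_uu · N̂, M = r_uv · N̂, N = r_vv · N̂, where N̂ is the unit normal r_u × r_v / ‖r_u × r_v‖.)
L = -2;  M = 0;  N = 0

Compute the unit normal N̂(u, v) = (cos(u), sin(u), 0), and the second partials r_uu, r_uv, r_vv. Take dot products:
  L(u, v) = r_uu · N̂ = -2,
  M(u, v) = r_uv · N̂ = 0,
  N(u, v) = r_vv · N̂ = 0.
Evaluating at (u, v) = (-pi/2, -9/2):
  L = -2, M = 0, N = 0.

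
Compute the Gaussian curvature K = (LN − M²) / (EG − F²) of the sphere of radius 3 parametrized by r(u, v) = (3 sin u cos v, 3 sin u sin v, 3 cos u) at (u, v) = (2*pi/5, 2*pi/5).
K = 1/9

Coefficients of the first fundamental form: E = 9, F = 0, G = 9*sin(u)^2.
Coefficients of the second fundamental form: L = -3*sin(u)/Abs(sin(u)), M = 0, N = -3*sin(u)^3/Abs(sin(u)).
Assemble K = (LN − M²)/(EG − F²) = 1/9. At (u, v) = (2*pi/5, 2*pi/5): K = 1/9.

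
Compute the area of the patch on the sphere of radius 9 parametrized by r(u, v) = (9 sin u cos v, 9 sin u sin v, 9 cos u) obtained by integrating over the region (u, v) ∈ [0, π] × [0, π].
Area = 162*pi

Area = ∫∫ √(EG − F²) du dv with √(EG − F²) = 81*Abs(sin(u)). Integrating over [0, π] × [0, π] gives 162*pi.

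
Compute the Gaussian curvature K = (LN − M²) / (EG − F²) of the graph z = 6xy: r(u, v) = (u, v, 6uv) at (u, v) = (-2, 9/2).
K = -9/190969

Coefficients of the first fundamental form: E = 36*v^2 + 1, F = 36*u*v, G = 36*u^2 + 1.
Coefficients of the second fundamental form: L = 0, M = 6/sqrt(36*u^2 + 36*v^2 + 1), N = 0.
Assemble K = (LN − M²)/(EG − F²) = -36/(1296*u^4 + 2592*u^2*v^2 + 72*u^2 + 1296*v^4 + 72*v^2 + 1). At (u, v) = (-2, 9/2): K = -9/190969.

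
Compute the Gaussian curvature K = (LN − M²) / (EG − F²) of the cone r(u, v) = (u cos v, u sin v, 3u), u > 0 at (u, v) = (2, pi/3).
K = 0

Coefficients of the first fundamental form: E = 10, F = 0, G = u^2.
Coefficients of the second fundamental form: L = 0, M = 0, N = 3*sqrt(10)*u^2/(10*Abs(u)).
Assemble K = (LN − M²)/(EG − F²) = 0. At (u, v) = (2, pi/3): K = 0.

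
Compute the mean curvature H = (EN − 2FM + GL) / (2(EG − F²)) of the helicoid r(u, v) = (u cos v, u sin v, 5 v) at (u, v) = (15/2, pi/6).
H = 0

With E = 1, F = 0, G = u^2 + 25, L = 0, M = -5/sqrt(u^2 + 25), N = 0, assemble
  H = (EN − 2FM + GL) / (2(EG − F²)) = 0.
At (u, v) = (15/2, pi/6): H = 0.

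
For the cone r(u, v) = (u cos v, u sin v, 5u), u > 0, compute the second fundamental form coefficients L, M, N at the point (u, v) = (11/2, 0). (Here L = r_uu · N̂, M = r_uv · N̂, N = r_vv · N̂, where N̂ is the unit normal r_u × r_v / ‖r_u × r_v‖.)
L = 0;  M = 0;  N = 55*sqrt(26)/52

Compute the unit normal N̂(u, v) = (-5*sqrt(26)*u*cos(v)/(26*Abs(u)), -5*sqrt(26)*u*sin(v)/(26*Abs(u)), sqrt(26)*u/(26*Abs(u))), and the second partials r_uu, r_uv, r_vv. Take dot products:
  L(u, v) = r_uu · N̂ = 0,
  M(u, v) = r_uv · N̂ = 0,
  N(u, v) = r_vv · N̂ = 5*sqrt(26)*u^2/(26*Abs(u)).
Evaluating at (u, v) = (11/2, 0):
  L = 0, M = 0, N = 55*sqrt(26)/52.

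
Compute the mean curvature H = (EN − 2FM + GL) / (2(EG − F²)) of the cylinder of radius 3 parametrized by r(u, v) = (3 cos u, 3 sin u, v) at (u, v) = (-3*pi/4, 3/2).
H = -1/6

With E = 9, F = 0, G = 1, L = -3, M = 0, N = 0, assemble
  H = (EN − 2FM + GL) / (2(EG − F²)) = -1/6.
At (u, v) = (-3*pi/4, 3/2): H = -1/6.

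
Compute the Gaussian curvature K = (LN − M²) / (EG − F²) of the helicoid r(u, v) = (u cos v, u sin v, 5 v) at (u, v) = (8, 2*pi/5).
K = -25/7921

Coefficients of the first fundamental form: E = 1, F = 0, G = u^2 + 25.
Coefficients of the second fundamental form: L = 0, M = -5/sqrt(u^2 + 25), N = 0.
Assemble K = (LN − M²)/(EG − F²) = -25/(u^2 + 25)^2. At (u, v) = (8, 2*pi/5): K = -25/7921.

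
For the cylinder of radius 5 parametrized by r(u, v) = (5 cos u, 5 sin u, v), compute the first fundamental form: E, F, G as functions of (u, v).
E = 25;  F = 0;  G = 1

Compute partials: r_u = (-5*sin(u), 5*cos(u), 0), r_v = (0, 0, 1). Then
  E = r_u · r_u = 25,
  F = r_u · r_v = 0,
  G = r_v · r_v = 1.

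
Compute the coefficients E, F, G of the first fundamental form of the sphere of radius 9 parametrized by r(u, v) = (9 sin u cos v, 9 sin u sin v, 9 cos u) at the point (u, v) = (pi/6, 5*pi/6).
E = 81;  F = 0;  G = 81/4

Partials: r_u = (9*cos(u)*cos(v), 9*sin(v)*cos(u), -9*sin(u)), r_v = (-9*sin(u)*sin(v), 9*sin(u)*cos(v), 0). As functions of (u, v):
  E = r_u · r_u = 81,
  F = r_u · r_v = 0,
  G = r_v · r_v = 81*sin(u)^2.
Evaluating at (u, v) = (pi/6, 5*pi/6): E = 81, F = 0, G = 81/4.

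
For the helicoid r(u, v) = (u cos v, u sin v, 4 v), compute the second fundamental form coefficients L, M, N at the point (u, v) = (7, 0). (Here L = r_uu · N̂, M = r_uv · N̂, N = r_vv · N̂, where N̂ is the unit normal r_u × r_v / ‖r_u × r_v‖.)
L = 0;  M = -4*sqrt(65)/65;  N = 0

Compute the unit normal N̂(u, v) = (4*sin(v)/sqrt(u^2 + 16), -4*cos(v)/sqrt(u^2 + 16), u/sqrt(u^2 + 16)), and the second partials r_uu, r_uv, r_vv. Take dot products:
  L(u, v) = r_uu · N̂ = 0,
  M(u, v) = r_uv · N̂ = -4/sqrt(u^2 + 16),
  N(u, v) = r_vv · N̂ = 0.
Evaluating at (u, v) = (7, 0):
  L = 0, M = -4*sqrt(65)/65, N = 0.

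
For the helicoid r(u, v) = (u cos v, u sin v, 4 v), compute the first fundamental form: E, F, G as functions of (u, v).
E = 1;  F = 0;  G = u^2 + 16

Compute partials: r_u = (cos(v), sin(v), 0), r_v = (-u*sin(v), u*cos(v), 4). Then
  E = r_u · r_u = 1,
  F = r_u · r_v = 0,
  G = r_v · r_v = u^2 + 16.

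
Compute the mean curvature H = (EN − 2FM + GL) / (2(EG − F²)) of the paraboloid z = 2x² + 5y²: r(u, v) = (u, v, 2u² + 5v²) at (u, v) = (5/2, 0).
H = 507*sqrt(101)/10201

With E = 16*u^2 + 1, F = 40*u*v, G = 100*v^2 + 1, L = 4/sqrt(16*u^2 + 100*v^2 + 1), M = 0, N = 10/sqrt(16*u^2 + 100*v^2 + 1), assemble
  H = (EN − 2FM + GL) / (2(EG − F²)) = (80*u^2 + 200*v^2 + 7)/(16*u^2 + 100*v^2 + 1)^(3/2).
At (u, v) = (5/2, 0): H = 507*sqrt(101)/10201.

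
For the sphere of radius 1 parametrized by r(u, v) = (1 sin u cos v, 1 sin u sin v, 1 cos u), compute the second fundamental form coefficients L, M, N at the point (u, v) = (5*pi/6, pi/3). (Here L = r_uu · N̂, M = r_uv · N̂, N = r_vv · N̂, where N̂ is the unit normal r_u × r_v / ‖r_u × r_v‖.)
L = -1;  M = 0;  N = -1/4

Compute the unit normal N̂(u, v) = (sin(u)^2*cos(v)/Abs(sin(u)), sin(u)^2*sin(v)/Abs(sin(u)), sin(2*u)/(2*Abs(sin(u)))), and the second partials r_uu, r_uv, r_vv. Take dot products:
  L(u, v) = r_uu · N̂ = -sin(u)/Abs(sin(u)),
  M(u, v) = r_uv · N̂ = 0,
  N(u, v) = r_vv · N̂ = -sin(u)^3/Abs(sin(u)).
Evaluating at (u, v) = (5*pi/6, pi/3):
  L = -1, M = 0, N = -1/4.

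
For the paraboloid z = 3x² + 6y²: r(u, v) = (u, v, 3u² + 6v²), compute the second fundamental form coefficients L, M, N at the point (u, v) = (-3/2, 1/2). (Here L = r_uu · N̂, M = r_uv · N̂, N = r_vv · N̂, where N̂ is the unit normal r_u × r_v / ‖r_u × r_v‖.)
L = 3*sqrt(118)/59;  M = 0;  N = 6*sqrt(118)/59

Compute the unit normal N̂(u, v) = (-6*u/sqrt(36*u^2 + 144*v^2 + 1), -12*v/sqrt(36*u^2 + 144*v^2 + 1), 1/sqrt(36*u^2 + 144*v^2 + 1)), and the second partials r_uu, r_uv, r_vv. Take dot products:
  L(u, v) = r_uu · N̂ = 6/sqrt(36*u^2 + 144*v^2 + 1),
  M(u, v) = r_uv · N̂ = 0,
  N(u, v) = r_vv · N̂ = 12/sqrt(36*u^2 + 144*v^2 + 1).
Evaluating at (u, v) = (-3/2, 1/2):
  L = 3*sqrt(118)/59, M = 0, N = 6*sqrt(118)/59.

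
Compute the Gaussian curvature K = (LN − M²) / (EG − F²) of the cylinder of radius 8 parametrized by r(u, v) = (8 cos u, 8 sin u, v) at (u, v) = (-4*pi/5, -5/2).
K = 0

Coefficients of the first fundamental form: E = 64, F = 0, G = 1.
Coefficients of the second fundamental form: L = -8, M = 0, N = 0.
Assemble K = (LN − M²)/(EG − F²) = 0. At (u, v) = (-4*pi/5, -5/2): K = 0.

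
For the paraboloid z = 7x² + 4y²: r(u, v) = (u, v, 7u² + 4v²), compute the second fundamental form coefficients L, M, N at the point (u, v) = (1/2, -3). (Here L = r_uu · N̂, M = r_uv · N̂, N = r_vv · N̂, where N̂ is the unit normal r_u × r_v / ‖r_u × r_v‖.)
L = 7*sqrt(626)/313;  M = 0;  N = 4*sqrt(626)/313

Compute the unit normal N̂(u, v) = (-14*u/sqrt(196*u^2 + 64*v^2 + 1), -8*v/sqrt(196*u^2 + 64*v^2 + 1), 1/sqrt(196*u^2 + 64*v^2 + 1)), and the second partials r_uu, r_uv, r_vv. Take dot products:
  L(u, v) = r_uu · N̂ = 14/sqrt(196*u^2 + 64*v^2 + 1),
  M(u, v) = r_uv · N̂ = 0,
  N(u, v) = r_vv · N̂ = 8/sqrt(196*u^2 + 64*v^2 + 1).
Evaluating at (u, v) = (1/2, -3):
  L = 7*sqrt(626)/313, M = 0, N = 4*sqrt(626)/313.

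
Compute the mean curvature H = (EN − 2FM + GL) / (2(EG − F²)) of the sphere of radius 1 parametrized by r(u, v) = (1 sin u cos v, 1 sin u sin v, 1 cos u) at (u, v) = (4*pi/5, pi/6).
H = -1

With E = 1, F = 0, G = sin(u)^2, L = -sin(u)/Abs(sin(u)), M = 0, N = -sin(u)^3/Abs(sin(u)), assemble
  H = (EN − 2FM + GL) / (2(EG − F²)) = -sin(u)/Abs(sin(u)).
At (u, v) = (4*pi/5, pi/6): H = -1.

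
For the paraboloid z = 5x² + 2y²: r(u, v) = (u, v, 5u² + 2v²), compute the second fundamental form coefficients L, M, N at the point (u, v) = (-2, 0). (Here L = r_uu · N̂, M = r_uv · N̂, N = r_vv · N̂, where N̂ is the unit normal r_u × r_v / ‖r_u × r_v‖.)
L = 10*sqrt(401)/401;  M = 0;  N = 4*sqrt(401)/401

Compute the unit normal N̂(u, v) = (-10*u/sqrt(100*u^2 + 16*v^2 + 1), -4*v/sqrt(100*u^2 + 16*v^2 + 1), 1/sqrt(100*u^2 + 16*v^2 + 1)), and the second partials r_uu, r_uv, r_vv. Take dot products:
  L(u, v) = r_uu · N̂ = 10/sqrt(100*u^2 + 16*v^2 + 1),
  M(u, v) = r_uv · N̂ = 0,
  N(u, v) = r_vv · N̂ = 4/sqrt(100*u^2 + 16*v^2 + 1).
Evaluating at (u, v) = (-2, 0):
  L = 10*sqrt(401)/401, M = 0, N = 4*sqrt(401)/401.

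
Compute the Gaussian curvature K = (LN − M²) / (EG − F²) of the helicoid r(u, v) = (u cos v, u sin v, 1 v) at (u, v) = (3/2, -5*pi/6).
K = -16/169

Coefficients of the first fundamental form: E = 1, F = 0, G = u^2 + 1.
Coefficients of the second fundamental form: L = 0, M = -1/sqrt(u^2 + 1), N = 0.
Assemble K = (LN − M²)/(EG − F²) = -1/(u^2 + 1)^2. At (u, v) = (3/2, -5*pi/6): K = -16/169.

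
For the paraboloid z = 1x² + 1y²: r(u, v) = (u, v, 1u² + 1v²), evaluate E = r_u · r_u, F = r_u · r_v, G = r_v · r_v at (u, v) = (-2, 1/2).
E = 17;  F = -4;  G = 2

Partials: r_u = (1, 0, 2*u), r_v = (0, 1, 2*v). As functions of (u, v):
  E = r_u · r_u = 4*u^2 + 1,
  F = r_u · r_v = 4*u*v,
  G = r_v · r_v = 4*v^2 + 1.
Evaluating at (u, v) = (-2, 1/2): E = 17, F = -4, G = 2.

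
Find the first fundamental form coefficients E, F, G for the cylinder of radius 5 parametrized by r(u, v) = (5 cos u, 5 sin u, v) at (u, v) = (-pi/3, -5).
E = 25;  F = 0;  G = 1

Partials: r_u = (-5*sin(u), 5*cos(u), 0), r_v = (0, 0, 1). As functions of (u, v):
  E = r_u · r_u = 25,
  F = r_u · r_v = 0,
  G = r_v · r_v = 1.
Evaluating at (u, v) = (-pi/3, -5): E = 25, F = 0, G = 1.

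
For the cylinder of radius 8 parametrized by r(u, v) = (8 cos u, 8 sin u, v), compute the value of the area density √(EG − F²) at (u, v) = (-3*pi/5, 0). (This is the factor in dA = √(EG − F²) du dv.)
√(EG − F²)|_{(-3*pi/5, 0)} = 8

E = 64, F = 0, G = 1, so EG − F² = 64. Taking the positive square root: √(EG − F²) = 8. At (u, v) = (-3*pi/5, 0): 8.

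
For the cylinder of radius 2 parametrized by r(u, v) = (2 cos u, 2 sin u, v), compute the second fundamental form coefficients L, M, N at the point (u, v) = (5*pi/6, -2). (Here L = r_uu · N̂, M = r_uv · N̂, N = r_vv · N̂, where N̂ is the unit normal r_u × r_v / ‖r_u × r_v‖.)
L = -2;  M = 0;  N = 0

Compute the unit normal N̂(u, v) = (cos(u), sin(u), 0), and the second partials r_uu, r_uv, r_vv. Take dot products:
  L(u, v) = r_uu · N̂ = -2,
  M(u, v) = r_uv · N̂ = 0,
  N(u, v) = r_vv · N̂ = 0.
Evaluating at (u, v) = (5*pi/6, -2):
  L = -2, M = 0, N = 0.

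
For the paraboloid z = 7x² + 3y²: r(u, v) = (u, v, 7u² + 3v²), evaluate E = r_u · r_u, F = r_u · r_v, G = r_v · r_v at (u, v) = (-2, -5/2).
E = 785;  F = 420;  G = 226

Partials: r_u = (1, 0, 14*u), r_v = (0, 1, 6*v). As functions of (u, v):
  E = r_u · r_u = 196*u^2 + 1,
  F = r_u · r_v = 84*u*v,
  G = r_v · r_v = 36*v^2 + 1.
Evaluating at (u, v) = (-2, -5/2): E = 785, F = 420, G = 226.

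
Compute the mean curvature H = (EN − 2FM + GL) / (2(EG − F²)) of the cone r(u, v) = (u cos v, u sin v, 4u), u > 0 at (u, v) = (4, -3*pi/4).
H = sqrt(17)/34

With E = 17, F = 0, G = u^2, L = 0, M = 0, N = 4*sqrt(17)*u^2/(17*Abs(u)), assemble
  H = (EN − 2FM + GL) / (2(EG − F²)) = 2*sqrt(17)/(17*Abs(u)).
At (u, v) = (4, -3*pi/4): H = sqrt(17)/34.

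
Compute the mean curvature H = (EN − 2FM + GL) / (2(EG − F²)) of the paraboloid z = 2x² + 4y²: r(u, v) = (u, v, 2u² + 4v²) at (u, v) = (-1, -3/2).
H = 358*sqrt(161)/25921

With E = 16*u^2 + 1, F = 32*u*v, G = 64*v^2 + 1, L = 4/sqrt(16*u^2 + 64*v^2 + 1), M = 0, N = 8/sqrt(16*u^2 + 64*v^2 + 1), assemble
  H = (EN − 2FM + GL) / (2(EG − F²)) = 2*(32*u^2 + 64*v^2 + 3)/(16*u^2 + 64*v^2 + 1)^(3/2).
At (u, v) = (-1, -3/2): H = 358*sqrt(161)/25921.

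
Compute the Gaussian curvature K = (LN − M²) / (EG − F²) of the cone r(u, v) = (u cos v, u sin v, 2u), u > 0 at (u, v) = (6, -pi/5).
K = 0

Coefficients of the first fundamental form: E = 5, F = 0, G = u^2.
Coefficients of the second fundamental form: L = 0, M = 0, N = 2*sqrt(5)*u^2/(5*Abs(u)).
Assemble K = (LN − M²)/(EG − F²) = 0. At (u, v) = (6, -pi/5): K = 0.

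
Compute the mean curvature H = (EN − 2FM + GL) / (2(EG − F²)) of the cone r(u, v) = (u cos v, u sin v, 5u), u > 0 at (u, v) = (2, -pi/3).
H = 5*sqrt(26)/104

With E = 26, F = 0, G = u^2, L = 0, M = 0, N = 5*sqrt(26)*u^2/(26*Abs(u)), assemble
  H = (EN − 2FM + GL) / (2(EG − F²)) = 5*sqrt(26)/(52*Abs(u)).
At (u, v) = (2, -pi/3): H = 5*sqrt(26)/104.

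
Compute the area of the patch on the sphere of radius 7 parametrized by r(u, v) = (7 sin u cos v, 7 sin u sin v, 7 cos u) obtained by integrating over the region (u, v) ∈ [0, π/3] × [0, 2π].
Area = 49*pi

Area = ∫∫ √(EG − F²) du dv with √(EG − F²) = 49*Abs(sin(u)). Integrating over [0, π/3] × [0, 2π] gives 49*pi.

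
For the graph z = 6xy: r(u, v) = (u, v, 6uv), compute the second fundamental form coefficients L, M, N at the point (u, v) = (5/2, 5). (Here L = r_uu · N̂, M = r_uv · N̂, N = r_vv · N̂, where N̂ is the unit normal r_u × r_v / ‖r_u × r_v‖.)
L = 0;  M = 3*sqrt(1126)/563;  N = 0

Compute the unit normal N̂(u, v) = (-6*v/sqrt(36*u^2 + 36*v^2 + 1), -6*u/sqrt(36*u^2 + 36*v^2 + 1), 1/sqrt(36*u^2 + 36*v^2 + 1)), and the second partials r_uu, r_uv, r_vv. Take dot products:
  L(u, v) = r_uu · N̂ = 0,
  M(u, v) = r_uv · N̂ = 6/sqrt(36*u^2 + 36*v^2 + 1),
  N(u, v) = r_vv · N̂ = 0.
Evaluating at (u, v) = (5/2, 5):
  L = 0, M = 3*sqrt(1126)/563, N = 0.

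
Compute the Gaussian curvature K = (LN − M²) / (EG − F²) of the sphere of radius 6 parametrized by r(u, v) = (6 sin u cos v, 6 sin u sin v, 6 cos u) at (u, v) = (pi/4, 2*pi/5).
K = 1/36

Coefficients of the first fundamental form: E = 36, F = 0, G = 36*sin(u)^2.
Coefficients of the second fundamental form: L = -6*sin(u)/Abs(sin(u)), M = 0, N = -6*sin(u)^3/Abs(sin(u)).
Assemble K = (LN − M²)/(EG − F²) = 1/36. At (u, v) = (pi/4, 2*pi/5): K = 1/36.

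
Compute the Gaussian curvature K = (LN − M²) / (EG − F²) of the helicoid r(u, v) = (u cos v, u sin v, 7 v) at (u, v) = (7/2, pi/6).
K = -16/1225

Coefficients of the first fundamental form: E = 1, F = 0, G = u^2 + 49.
Coefficients of the second fundamental form: L = 0, M = -7/sqrt(u^2 + 49), N = 0.
Assemble K = (LN − M²)/(EG − F²) = -49/(u^2 + 49)^2. At (u, v) = (7/2, pi/6): K = -16/1225.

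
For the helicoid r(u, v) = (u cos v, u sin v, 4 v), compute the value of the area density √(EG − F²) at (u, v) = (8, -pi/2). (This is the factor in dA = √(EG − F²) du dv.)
√(EG − F²)|_{(8, -pi/2)} = 4*sqrt(5)

E = 1, F = 0, G = u^2 + 16, so EG − F² = u^2 + 16. Taking the positive square root: √(EG − F²) = sqrt(u^2 + 16). At (u, v) = (8, -pi/2): 4*sqrt(5).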